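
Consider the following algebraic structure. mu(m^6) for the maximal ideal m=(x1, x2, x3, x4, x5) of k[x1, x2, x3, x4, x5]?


Graded Nakayama: mu(m^d) = dim_k (m^d/m^(d+1)) = #degree-6 monomials in 5 vars
C(n+d-1,d)=C(10,6)=210


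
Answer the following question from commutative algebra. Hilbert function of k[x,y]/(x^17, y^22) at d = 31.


k[x,y], I = (x^17, y^22), d = 31
Need i < 17 and d-i < 22.
Range: 10 <= i <= 16.
H(31) = 7


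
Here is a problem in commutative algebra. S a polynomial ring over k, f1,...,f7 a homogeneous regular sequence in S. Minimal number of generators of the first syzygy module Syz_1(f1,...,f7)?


Regular sequence => Koszul complex is the minimal free resolution.
Syz_1 minimally generated by Koszul relations f_i*e_j - f_j*e_i (i<j): mu(Syz_1) = beta_2 = C(m,2) = m(m-1)/2
m=7
7*6/2 = 21


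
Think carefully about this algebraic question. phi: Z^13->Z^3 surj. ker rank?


rank(ker) = 13-3 = 10


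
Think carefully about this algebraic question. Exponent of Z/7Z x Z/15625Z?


Exponent = lcm of the cyclic orders; pairwise coprime => product.
7^1*5^6=7*15625=109375


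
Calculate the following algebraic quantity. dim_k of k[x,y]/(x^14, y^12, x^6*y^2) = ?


k[x,y]/I, I = (x^14, y^12, x^6*y^2)
Rect: 14x12=168. Corner: (14-6)x(12-2)=80.
dim = 168-80 = 88


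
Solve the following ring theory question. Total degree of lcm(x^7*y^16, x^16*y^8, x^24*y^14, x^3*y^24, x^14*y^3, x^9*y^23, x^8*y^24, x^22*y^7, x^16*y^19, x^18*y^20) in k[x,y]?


lcm = componentwise max:
x: max(7,16,24,3,14,9,8,22,16,18)=24
y: max(16,8,14,24,3,23,24,7,19,20)=24
Total=24+24=48


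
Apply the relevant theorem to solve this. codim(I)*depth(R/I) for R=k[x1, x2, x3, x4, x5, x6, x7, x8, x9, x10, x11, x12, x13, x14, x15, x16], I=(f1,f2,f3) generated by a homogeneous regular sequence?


codim=3, depth=dim(R/I)=16-3=13
Product=3*13=39


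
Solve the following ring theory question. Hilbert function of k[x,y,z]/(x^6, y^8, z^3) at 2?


Need i<6, j<8, k<3 with i+j+k=2.
For each i, j ranges over max(0,2-i-2)..min(7,2-i):
  i=0: j in [0,2] -> 3
  i=1: j in [0,1] -> 2
  i=2: j in [0,0] -> 1
H(2) = 3+2+1 = 6


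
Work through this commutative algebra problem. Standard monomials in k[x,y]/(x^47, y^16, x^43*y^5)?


k[x,y]/I, I = (x^47, y^16, x^43*y^5)
Rect: 47x16=752. Corner: (47-43)x(16-5)=44.
dim = 752-44 = 708


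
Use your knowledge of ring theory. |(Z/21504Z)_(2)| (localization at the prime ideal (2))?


2-primary part: 21504=2^10*21
Size=2^10=1024


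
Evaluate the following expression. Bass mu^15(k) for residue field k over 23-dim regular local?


C(n,i)=C(23,15)=490314


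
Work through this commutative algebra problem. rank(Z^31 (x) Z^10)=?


rank(M(x)N) = rank(M)*rank(N)
31*10 = 310


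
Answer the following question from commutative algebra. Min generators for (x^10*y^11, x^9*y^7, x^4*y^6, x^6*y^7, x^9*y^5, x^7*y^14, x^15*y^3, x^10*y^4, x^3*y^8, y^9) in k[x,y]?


Remove redundant (divisible by others).
x^9*y^7 redundant.
x^6*y^7 redundant.
x^10*y^11 redundant.
x^7*y^14 redundant.
Min: x^15*y^3, x^10*y^4, x^9*y^5, x^4*y^6, x^3*y^8, y^9
Count=6


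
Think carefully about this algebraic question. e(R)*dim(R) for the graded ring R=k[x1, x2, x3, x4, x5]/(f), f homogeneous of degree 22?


e(R)=deg(f)=22, dim(R)=5-1=4
e*dim=22*4=88


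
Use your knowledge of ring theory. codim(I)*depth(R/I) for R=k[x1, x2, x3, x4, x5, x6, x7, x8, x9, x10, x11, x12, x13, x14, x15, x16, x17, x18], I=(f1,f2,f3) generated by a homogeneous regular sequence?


codim=3, depth=dim(R/I)=18-3=15
Product=3*15=45


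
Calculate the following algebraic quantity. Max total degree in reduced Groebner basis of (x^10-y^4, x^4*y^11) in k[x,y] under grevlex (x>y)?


LT(f1)=x^10, LT(f2)=x^4y^11, lcm=x^10y^11
S(f1,f2) = y^11*f1 - x^6*f2 = -y^15
Reduced GB = {f1, f2, y^15}; degrees 10, 15, 15
Max = 15


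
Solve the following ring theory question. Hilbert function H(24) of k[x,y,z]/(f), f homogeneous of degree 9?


C(26,2)-C(17,2)=325-136=189


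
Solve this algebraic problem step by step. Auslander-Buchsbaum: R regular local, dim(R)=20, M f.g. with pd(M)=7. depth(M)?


pd+depth=depth(R)=20
depth=20-7=13


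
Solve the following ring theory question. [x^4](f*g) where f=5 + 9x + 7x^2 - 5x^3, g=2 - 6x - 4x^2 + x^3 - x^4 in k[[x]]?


[x^4] = sum a_i*b_j, i+j=4
  5*-1=-5
  9*1=9
  7*-4=-28
  -5*-6=30
Sum=6


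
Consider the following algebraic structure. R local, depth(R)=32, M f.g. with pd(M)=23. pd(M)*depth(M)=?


pd+depth=32
depth=32-23=9
pd*depth=23*9=207


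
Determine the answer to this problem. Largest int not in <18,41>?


gcd(18,41)=1 => F=ab-a-b=18*41-18-41=738-59=679


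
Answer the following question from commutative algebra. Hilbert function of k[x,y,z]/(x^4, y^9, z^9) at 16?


Need i<4, j<9, k<9 with i+j+k=16.
For each i, j ranges over max(0,16-i-8)..min(8,16-i):
  i=0: j in [8,8] -> 1
  i=1: j in [7,8] -> 2
  i=2: j in [6,8] -> 3
  i=3: j in [5,8] -> 4
H(16) = 1+2+3+4 = 10


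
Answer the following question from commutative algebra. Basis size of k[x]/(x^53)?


Basis: 1,x,...,x^52
dim=53


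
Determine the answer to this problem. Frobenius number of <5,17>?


gcd(5,17)=1 => F=ab-a-b=5*17-5-17=85-22=63


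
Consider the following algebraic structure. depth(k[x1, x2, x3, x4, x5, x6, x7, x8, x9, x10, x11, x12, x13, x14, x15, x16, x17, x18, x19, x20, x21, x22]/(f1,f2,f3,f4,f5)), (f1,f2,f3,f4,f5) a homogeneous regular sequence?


depth(R)=22
depth(R/I)=22-5=17


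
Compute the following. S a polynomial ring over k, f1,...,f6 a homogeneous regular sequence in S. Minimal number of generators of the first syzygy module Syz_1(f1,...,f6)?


Regular sequence => Koszul complex is the minimal free resolution.
Syz_1 minimally generated by Koszul relations f_i*e_j - f_j*e_i (i<j): mu(Syz_1) = beta_2 = C(m,2) = m(m-1)/2
m=6
6*5/2 = 15


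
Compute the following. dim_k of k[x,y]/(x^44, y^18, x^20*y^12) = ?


k[x,y]/I, I = (x^44, y^18, x^20*y^12)
Rect: 44x18=792. Corner: (44-20)x(18-12)=144.
dim = 792-144 = 648


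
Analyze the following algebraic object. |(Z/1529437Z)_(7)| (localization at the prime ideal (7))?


7-primary part: 1529437=7^6*13
Size=7^6=117649


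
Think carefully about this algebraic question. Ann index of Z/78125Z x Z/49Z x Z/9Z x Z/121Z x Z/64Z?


Exponent = lcm of the cyclic orders; pairwise coprime => product.
5^7*7^2*3^2*11^2*2^6=78125*49*9*121*64=266805000000


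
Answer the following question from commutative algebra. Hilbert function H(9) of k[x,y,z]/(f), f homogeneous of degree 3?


C(11,2)-C(8,2)=55-28=27


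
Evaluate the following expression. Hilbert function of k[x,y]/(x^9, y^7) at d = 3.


k[x,y], I = (x^9, y^7), d = 3
Need i < 9 and d-i < 7.
Range: 0 <= i <= 3.
H(3) = 4


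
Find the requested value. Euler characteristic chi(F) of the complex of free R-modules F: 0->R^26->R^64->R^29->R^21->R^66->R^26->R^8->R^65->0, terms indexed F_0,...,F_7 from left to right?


chi = sum (-1)^i * rank:
(-1)^0*26=26
(-1)^1*64=-64
(-1)^2*29=29
(-1)^3*21=-21
(-1)^4*66=66
(-1)^5*26=-26
(-1)^6*8=8
(-1)^7*65=-65
chi=-47


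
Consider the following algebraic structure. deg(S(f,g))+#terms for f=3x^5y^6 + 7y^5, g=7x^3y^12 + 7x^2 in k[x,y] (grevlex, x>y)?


LT(f)=3x^5y^6, LT(g)=7x^3y^12
lcm(LM)=x^5y^12
S(f,g) (scaled by 21 to clear denominators) = 7y^6*f - 3x^2*g = 49y^11 - 21x^4
2 terms, deg 11.
11+2=13


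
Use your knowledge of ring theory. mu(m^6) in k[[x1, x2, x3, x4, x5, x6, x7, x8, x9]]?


C(n+d-1,d)=C(14,6)=3003


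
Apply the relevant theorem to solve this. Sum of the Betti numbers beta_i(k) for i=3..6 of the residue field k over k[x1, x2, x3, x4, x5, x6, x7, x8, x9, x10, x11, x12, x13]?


Koszul resolution: beta_i(k)=C(n,i), n=13
C(13,3)=286, C(13,4)=715, C(13,5)=1287, C(13,6)=1716
Sum=4004


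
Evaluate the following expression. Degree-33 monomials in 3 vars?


C(d+n-1,n-1)=C(35,2)=595


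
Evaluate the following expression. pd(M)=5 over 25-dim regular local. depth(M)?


pd+depth=depth(R)=25
depth=25-5=20


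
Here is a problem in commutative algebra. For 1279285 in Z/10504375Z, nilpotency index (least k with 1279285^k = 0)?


1279285^k mod 10504375:
k=1: 1279285
k=2: 9494975
k=3: 3044125
k=4: 6002500
k=5: 0
First zero at k = 5


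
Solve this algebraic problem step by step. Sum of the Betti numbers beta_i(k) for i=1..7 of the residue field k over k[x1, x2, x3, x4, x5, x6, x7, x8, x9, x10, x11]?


Koszul resolution: beta_i(k)=C(n,i), n=11
C(11,1)=11, C(11,2)=55, C(11,3)=165, C(11,4)=330, C(11,5)=462, C(11,6)=462, C(11,7)=330
Sum=1815


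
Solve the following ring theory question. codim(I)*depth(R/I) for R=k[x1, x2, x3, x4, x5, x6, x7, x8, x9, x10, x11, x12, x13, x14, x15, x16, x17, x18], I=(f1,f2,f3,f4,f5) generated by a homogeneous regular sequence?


codim=5, depth=dim(R/I)=18-5=13
Product=5*13=65


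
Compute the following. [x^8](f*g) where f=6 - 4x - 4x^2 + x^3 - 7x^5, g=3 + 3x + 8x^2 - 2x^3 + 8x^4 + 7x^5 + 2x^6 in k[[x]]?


[x^8] = sum a_i*b_j, i+j=8
  -4*2=-8
  1*7=7
  -7*-2=14
Sum=13


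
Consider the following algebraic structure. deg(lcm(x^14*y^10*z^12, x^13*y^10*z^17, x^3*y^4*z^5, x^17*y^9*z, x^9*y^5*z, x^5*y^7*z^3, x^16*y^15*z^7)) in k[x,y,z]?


lcm = componentwise max:
x: max(14,13,3,17,9,5,16)=17
y: max(10,10,4,9,5,7,15)=15
z: max(12,17,5,1,1,3,7)=17
Total=17+15+17=49


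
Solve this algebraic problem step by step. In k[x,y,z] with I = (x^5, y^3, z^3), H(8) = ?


Need i<5, j<3, k<3 with i+j+k=8.
For each i, j ranges over max(0,8-i-2)..min(2,8-i):
  i=0: j in [6,2] -> 0
  i=1: j in [5,2] -> 0
  i=2: j in [4,2] -> 0
  i=3: j in [3,2] -> 0
  i=4: j in [2,2] -> 1
H(8) = 0+0+0+0+1 = 1


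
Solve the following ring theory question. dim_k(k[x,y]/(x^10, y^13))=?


Basis: x^i*y^j, i<10, j<13
10*13=130


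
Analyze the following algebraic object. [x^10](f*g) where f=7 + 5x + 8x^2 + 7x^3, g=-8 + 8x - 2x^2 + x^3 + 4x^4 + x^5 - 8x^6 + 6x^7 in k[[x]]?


[x^10] = sum a_i*b_j, i+j=10
  7*6=42
Sum=42


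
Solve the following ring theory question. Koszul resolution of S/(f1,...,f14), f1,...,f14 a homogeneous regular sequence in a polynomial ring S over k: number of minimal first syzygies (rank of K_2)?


Regular sequence => Koszul complex is the minimal free resolution.
Syz_1 minimally generated by Koszul relations f_i*e_j - f_j*e_i (i<j): mu(Syz_1) = beta_2 = C(m,2) = m(m-1)/2
m=14
14*13/2 = 91


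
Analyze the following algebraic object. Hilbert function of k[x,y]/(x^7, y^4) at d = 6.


k[x,y], I = (x^7, y^4), d = 6
Need i < 7 and d-i < 4.
Range: 3 <= i <= 6.
H(6) = 4


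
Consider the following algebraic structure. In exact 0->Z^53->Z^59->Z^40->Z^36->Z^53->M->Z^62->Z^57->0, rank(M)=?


Alt sum=0:
(-1)^0*53 + (-1)^1*59 + (-1)^2*40 + (-1)^3*36 + (-1)^4*53 + (-1)^5*? + (-1)^6*62 + (-1)^7*57=0
rank(M)=56


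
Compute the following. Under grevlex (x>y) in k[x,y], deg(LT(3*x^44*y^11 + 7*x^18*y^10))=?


LT: 3*x^44*y^11
deg_x=44, deg_y=11
Total=44+11=55


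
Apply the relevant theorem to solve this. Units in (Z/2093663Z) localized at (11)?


Local ring = Z/161051Z.
phi(161051) = 11^4*(11-1) = 146410


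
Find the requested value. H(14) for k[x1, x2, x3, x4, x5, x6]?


C(d+n-1,n-1)=C(19,5)=11628


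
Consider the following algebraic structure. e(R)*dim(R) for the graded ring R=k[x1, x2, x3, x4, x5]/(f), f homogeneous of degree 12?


e(R)=deg(f)=12, dim(R)=5-1=4
e*dim=12*4=48


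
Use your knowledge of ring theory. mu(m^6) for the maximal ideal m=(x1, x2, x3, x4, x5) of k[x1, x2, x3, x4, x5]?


Graded Nakayama: mu(m^d) = dim_k (m^d/m^(d+1)) = #degree-6 monomials in 5 vars
C(n+d-1,d)=C(10,6)=210


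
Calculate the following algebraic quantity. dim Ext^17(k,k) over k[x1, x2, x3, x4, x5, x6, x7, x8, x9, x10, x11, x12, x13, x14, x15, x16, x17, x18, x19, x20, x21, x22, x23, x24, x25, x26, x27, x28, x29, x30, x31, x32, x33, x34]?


C(n,i)=C(34,17)=2333606220


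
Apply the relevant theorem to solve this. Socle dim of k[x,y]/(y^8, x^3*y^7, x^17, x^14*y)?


Socle = ann(m) = span of standard monomials u with x*u, y*u in I (staircase corners).
Minimal generators: x^17, x^14*y, x^3*y^7, y^8
Corners: x^2y^7, x^13y^6, x^16
Socle dim=3


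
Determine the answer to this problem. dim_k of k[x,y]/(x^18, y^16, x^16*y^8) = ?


k[x,y]/I, I = (x^18, y^16, x^16*y^8)
Rect: 18x16=288. Corner: (18-16)x(16-8)=16.
dim = 288-16 = 272


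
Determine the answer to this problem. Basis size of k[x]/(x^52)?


Basis: 1,x,...,x^51
dim=52


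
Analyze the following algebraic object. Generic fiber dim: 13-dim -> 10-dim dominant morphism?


dim(fiber)=dim(X)-dim(Y)=13-10=3


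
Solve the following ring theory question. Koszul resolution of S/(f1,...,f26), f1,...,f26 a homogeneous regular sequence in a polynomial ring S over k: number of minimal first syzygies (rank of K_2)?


Regular sequence => Koszul complex is the minimal free resolution.
Syz_1 minimally generated by Koszul relations f_i*e_j - f_j*e_i (i<j): mu(Syz_1) = beta_2 = C(m,2) = m(m-1)/2
m=26
26*25/2 = 325


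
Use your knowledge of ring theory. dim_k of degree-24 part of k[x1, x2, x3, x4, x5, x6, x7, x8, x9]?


C(d+n-1,n-1)=C(32,8)=10518300


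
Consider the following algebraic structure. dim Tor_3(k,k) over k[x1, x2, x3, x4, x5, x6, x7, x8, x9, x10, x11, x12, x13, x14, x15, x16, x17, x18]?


Koszul: C(n,i)=C(18,3)=816


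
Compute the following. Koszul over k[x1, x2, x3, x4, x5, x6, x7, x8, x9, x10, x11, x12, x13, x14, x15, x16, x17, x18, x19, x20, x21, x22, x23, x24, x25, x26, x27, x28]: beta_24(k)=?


C(n,i)=C(28,24)=20475


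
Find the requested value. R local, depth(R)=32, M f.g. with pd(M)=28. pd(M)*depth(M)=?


pd+depth=32
depth=32-28=4
pd*depth=28*4=112


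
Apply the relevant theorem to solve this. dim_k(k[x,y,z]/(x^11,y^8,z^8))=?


Basis: x^iy^jz^k, i<11,j<8,k<8
11*8*8=704


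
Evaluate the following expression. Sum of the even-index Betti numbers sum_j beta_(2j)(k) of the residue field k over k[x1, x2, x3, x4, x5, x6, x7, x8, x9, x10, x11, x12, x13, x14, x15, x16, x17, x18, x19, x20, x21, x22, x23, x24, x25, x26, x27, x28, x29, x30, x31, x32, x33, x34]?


Koszul resolution: beta_i(k)=C(n,i), n=34
sum_even C(34,i) = 2^(n-1) = 2^33 = 8589934592


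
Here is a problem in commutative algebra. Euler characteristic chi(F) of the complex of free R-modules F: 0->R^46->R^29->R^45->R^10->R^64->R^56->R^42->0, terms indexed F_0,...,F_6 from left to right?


chi = sum (-1)^i * rank:
(-1)^0*46=46
(-1)^1*29=-29
(-1)^2*45=45
(-1)^3*10=-10
(-1)^4*64=64
(-1)^5*56=-56
(-1)^6*42=42
chi=102


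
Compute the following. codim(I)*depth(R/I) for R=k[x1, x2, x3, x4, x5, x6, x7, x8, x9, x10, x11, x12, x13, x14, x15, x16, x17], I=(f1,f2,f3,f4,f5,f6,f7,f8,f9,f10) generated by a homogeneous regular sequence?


codim=10, depth=dim(R/I)=17-10=7
Product=10*7=70


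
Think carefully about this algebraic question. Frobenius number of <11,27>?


gcd(11,27)=1 => F=ab-a-b=11*27-11-27=297-38=259


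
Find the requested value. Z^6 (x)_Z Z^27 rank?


rank(M(x)N) = rank(M)*rank(N)
6*27 = 162


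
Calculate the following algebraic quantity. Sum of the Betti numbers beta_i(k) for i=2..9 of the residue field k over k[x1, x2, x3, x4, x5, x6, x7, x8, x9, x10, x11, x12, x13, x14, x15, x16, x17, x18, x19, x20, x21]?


Koszul resolution: beta_i(k)=C(n,i), n=21
C(21,2)=210, C(21,3)=1330, C(21,4)=5985, C(21,5)=20349, C(21,6)=54264, C(21,7)=116280, C(21,8)=203490, C(21,9)=293930
Sum=695838


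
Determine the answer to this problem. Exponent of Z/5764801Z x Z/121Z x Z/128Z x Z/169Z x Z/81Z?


Exponent = lcm of the cyclic orders; pairwise coprime => product.
7^8*11^2*2^7*13^2*3^4=5764801*121*128*169*81=1222225621448832


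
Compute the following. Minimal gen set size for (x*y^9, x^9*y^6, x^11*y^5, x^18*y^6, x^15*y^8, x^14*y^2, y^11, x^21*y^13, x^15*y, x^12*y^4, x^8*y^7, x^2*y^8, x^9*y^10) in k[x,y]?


Remove redundant (divisible by others).
x^9*y^10 redundant.
x^15*y^8 redundant.
x^18*y^6 redundant.
x^21*y^13 redundant.
Min: x^15*y, x^14*y^2, x^12*y^4, x^11*y^5, x^9*y^6, x^8*y^7, x^2*y^8, x*y^9, y^11
Count=9


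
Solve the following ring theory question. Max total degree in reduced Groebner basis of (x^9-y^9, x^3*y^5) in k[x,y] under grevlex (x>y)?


LT(f1)=x^9, LT(f2)=x^3y^5, lcm=x^9y^5
S(f1,f2) = y^5*f1 - x^6*f2 = -y^14
Reduced GB = {f1, f2, y^14}; degrees 9, 8, 14
Max = 14


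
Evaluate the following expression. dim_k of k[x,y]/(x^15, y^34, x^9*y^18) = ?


k[x,y]/I, I = (x^15, y^34, x^9*y^18)
Rect: 15x34=510. Corner: (15-9)x(34-18)=96.
dim = 510-96 = 414


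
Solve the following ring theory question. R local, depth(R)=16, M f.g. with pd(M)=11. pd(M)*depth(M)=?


pd+depth=16
depth=16-11=5
pd*depth=11*5=55


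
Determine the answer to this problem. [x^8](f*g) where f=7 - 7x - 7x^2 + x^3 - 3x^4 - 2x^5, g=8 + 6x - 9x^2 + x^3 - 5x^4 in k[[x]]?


[x^8] = sum a_i*b_j, i+j=8
  -3*-5=15
  -2*1=-2
Sum=13


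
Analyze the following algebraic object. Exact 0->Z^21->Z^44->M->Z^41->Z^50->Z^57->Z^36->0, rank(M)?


Alt sum=0:
(-1)^0*21 + (-1)^1*44 + (-1)^2*? + (-1)^3*41 + (-1)^4*50 + (-1)^5*57 + (-1)^6*36=0
rank(M)=35


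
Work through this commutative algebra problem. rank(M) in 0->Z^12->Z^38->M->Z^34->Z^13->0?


Alt sum=0:
(-1)^0*12 + (-1)^1*38 + (-1)^2*? + (-1)^3*34 + (-1)^4*13=0
rank(M)=47


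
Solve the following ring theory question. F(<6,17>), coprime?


gcd(6,17)=1 => F=ab-a-b=6*17-6-17=102-23=79


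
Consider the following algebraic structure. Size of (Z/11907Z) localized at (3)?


3-primary part: 11907=3^5*49
Size=3^5=243


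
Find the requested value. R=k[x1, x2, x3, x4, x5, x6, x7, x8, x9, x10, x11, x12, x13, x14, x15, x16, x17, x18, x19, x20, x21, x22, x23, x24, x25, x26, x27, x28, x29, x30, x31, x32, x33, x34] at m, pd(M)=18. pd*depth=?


pd+depth=34
depth=34-18=16
pd*depth=18*16=288


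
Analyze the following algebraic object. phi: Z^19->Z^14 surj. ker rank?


rank(ker) = 19-14 = 5


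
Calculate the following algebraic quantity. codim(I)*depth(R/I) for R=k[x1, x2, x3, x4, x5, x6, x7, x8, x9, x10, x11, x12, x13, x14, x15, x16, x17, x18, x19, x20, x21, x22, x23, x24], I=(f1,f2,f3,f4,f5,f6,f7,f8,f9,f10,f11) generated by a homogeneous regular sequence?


codim=11, depth=dim(R/I)=24-11=13
Product=11*13=143


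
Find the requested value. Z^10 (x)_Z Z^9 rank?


rank(M(x)N) = rank(M)*rank(N)
10*9 = 90


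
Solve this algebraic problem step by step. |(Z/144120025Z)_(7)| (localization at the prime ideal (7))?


7-primary part: 144120025=7^8*25
Size=7^8=5764801


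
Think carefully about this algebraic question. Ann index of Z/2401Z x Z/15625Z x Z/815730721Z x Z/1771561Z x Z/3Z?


Exponent = lcm of the cyclic orders; pairwise coprime => product.
7^4*5^6*13^8*11^6*3^1=2401*15625*815730721*1771561*3=162643372177170931921875


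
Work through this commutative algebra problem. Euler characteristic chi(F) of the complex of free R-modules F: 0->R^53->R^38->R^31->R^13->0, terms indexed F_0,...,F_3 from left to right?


chi = sum (-1)^i * rank:
(-1)^0*53=53
(-1)^1*38=-38
(-1)^2*31=31
(-1)^3*13=-13
chi=33


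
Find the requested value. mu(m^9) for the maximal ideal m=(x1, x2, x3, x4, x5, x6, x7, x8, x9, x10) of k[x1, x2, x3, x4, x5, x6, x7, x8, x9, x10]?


Graded Nakayama: mu(m^d) = dim_k (m^d/m^(d+1)) = #degree-9 monomials in 10 vars
C(n+d-1,d)=C(18,9)=48620


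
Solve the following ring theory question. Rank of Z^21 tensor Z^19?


rank(M(x)N) = rank(M)*rank(N)
21*19 = 399


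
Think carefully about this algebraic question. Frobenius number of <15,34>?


gcd(15,34)=1 => F=ab-a-b=15*34-15-34=510-49=461


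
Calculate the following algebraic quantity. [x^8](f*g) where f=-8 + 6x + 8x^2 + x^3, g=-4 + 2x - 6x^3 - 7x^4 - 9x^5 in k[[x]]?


[x^8] = sum a_i*b_j, i+j=8
  1*-9=-9
Sum=-9


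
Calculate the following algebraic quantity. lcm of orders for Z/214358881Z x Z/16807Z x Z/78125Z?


Exponent = lcm of the cyclic orders; pairwise coprime => product.
11^8*7^5*5^7=214358881*16807*78125=281463258825546875


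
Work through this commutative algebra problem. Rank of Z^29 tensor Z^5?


rank(M(x)N) = rank(M)*rank(N)
29*5 = 145


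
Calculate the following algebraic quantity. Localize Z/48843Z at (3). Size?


3-primary part: 48843=3^6*67
Size=3^6=729


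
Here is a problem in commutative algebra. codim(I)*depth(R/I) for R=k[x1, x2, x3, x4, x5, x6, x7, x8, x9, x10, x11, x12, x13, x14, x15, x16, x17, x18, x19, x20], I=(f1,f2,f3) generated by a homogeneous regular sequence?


codim=3, depth=dim(R/I)=20-3=17
Product=3*17=51


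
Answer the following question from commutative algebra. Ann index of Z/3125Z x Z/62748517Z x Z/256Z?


Exponent = lcm of the cyclic orders; pairwise coprime => product.
5^5*13^7*2^8=3125*62748517*256=50198813600000


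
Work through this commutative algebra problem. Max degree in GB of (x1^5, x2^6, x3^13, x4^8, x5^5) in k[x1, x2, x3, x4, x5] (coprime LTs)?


Pure powers, coprime LTs => already GB.
Degrees: 5, 6, 13, 8, 5
Max=13


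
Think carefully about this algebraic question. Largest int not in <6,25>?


gcd(6,25)=1 => F=ab-a-b=6*25-6-25=150-31=119


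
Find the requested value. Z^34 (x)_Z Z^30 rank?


rank(M(x)N) = rank(M)*rank(N)
34*30 = 1020


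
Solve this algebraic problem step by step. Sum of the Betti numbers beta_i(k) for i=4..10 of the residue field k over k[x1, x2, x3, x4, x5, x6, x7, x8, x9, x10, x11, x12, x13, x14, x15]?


Koszul resolution: beta_i(k)=C(n,i), n=15
C(15,4)=1365, C(15,5)=3003, C(15,6)=5005, C(15,7)=6435, C(15,8)=6435, C(15,9)=5005, C(15,10)=3003
Sum=30251


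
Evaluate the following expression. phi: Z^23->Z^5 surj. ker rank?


rank(ker) = 23-5 = 18


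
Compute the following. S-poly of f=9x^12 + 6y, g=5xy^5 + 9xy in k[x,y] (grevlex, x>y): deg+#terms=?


LT(f)=9x^12, LT(g)=5xy^5
lcm(LM)=x^12y^5
S(f,g) (scaled by 45 to clear denominators) = 5y^5*f - 9x^11*g = -81x^12y + 30y^6
2 terms, deg 13.
13+2=15


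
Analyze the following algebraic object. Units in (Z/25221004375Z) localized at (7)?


Local ring = Z/40353607Z.
phi(40353607) = 7^8*(7-1) = 34588806


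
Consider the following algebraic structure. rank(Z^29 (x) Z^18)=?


rank(M(x)N) = rank(M)*rank(N)
29*18 = 522


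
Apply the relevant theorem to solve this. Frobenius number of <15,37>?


gcd(15,37)=1 => F=ab-a-b=15*37-15-37=555-52=503


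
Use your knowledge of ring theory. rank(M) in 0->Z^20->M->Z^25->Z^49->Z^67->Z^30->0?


Alt sum=0:
(-1)^0*20 + (-1)^1*? + (-1)^2*25 + (-1)^3*49 + (-1)^4*67 + (-1)^5*30=0
rank(M)=33


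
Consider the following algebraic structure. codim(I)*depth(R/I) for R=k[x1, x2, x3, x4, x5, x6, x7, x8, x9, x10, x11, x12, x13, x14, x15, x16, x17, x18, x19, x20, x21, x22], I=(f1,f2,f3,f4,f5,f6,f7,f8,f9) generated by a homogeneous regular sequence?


codim=9, depth=dim(R/I)=22-9=13
Product=9*13=117


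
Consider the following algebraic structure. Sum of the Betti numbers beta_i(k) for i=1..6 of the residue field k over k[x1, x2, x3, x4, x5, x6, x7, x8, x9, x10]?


Koszul resolution: beta_i(k)=C(n,i), n=10
C(10,1)=10, C(10,2)=45, C(10,3)=120, C(10,4)=210, C(10,5)=252, C(10,6)=210
Sum=847


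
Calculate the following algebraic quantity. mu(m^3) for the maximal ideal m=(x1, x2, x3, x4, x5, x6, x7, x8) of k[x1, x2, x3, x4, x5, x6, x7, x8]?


Graded Nakayama: mu(m^d) = dim_k (m^d/m^(d+1)) = #degree-3 monomials in 8 vars
C(n+d-1,d)=C(10,3)=120


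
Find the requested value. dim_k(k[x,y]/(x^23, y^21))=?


Basis: x^i*y^j, i<23, j<21
23*21=483


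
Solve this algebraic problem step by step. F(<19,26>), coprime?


gcd(19,26)=1 => F=ab-a-b=19*26-19-26=494-45=449


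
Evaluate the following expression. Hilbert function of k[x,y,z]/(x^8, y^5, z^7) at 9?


Need i<8, j<5, k<7 with i+j+k=9.
For each i, j ranges over max(0,9-i-6)..min(4,9-i):
  i=0: j in [3,4] -> 2
  i=1: j in [2,4] -> 3
  i=2: j in [1,4] -> 4
  i=3: j in [0,4] -> 5
  i=4: j in [0,4] -> 5
  i=5: j in [0,4] -> 5
  i=6: j in [0,3] -> 4
  i=7: j in [0,2] -> 3
H(9) = 2+3+4+5+5+5+4+3 = 31


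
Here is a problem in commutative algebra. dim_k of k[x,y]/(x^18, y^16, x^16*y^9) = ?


k[x,y]/I, I = (x^18, y^16, x^16*y^9)
Rect: 18x16=288. Corner: (18-16)x(16-9)=14.
dim = 288-14 = 274


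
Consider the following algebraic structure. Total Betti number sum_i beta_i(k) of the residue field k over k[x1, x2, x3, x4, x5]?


Koszul resolution: beta_i(k)=C(n,i), n=5
sum_i C(5,i) = 2^5 = 32


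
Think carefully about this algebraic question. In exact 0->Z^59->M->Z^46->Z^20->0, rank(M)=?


Alt sum=0:
(-1)^0*59 + (-1)^1*? + (-1)^2*46 + (-1)^3*20=0
rank(M)=85


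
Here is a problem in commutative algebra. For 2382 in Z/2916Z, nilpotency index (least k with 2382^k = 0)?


2382^k mod 2916:
k=1: 2382
k=2: 2304
k=3: 216
k=4: 1296
k=5: 1944
k=6: 0
First zero at k = 6


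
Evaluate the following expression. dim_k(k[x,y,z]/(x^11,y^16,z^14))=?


Basis: x^iy^jz^k, i<11,j<16,k<14
11*16*14=2464


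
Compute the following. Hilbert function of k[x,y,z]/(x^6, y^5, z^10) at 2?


Need i<6, j<5, k<10 with i+j+k=2.
For each i, j ranges over max(0,2-i-9)..min(4,2-i):
  i=0: j in [0,2] -> 3
  i=1: j in [0,1] -> 2
  i=2: j in [0,0] -> 1
H(2) = 3+2+1 = 6


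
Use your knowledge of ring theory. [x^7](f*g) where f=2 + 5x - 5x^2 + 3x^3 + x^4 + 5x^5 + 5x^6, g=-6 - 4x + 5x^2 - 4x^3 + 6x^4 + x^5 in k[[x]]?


[x^7] = sum a_i*b_j, i+j=7
  -5*1=-5
  3*6=18
  1*-4=-4
  5*5=25
  5*-4=-20
Sum=14


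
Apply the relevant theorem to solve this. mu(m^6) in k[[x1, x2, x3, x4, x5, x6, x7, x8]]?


C(n+d-1,d)=C(13,6)=1716


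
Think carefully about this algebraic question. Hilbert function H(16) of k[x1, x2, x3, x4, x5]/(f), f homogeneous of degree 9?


C(20,4)-C(11,4)=4845-330=4515


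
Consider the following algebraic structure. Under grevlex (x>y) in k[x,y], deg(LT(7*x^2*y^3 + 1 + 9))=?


LT: 7*x^2*y^3
deg_x=2, deg_y=3
Total=2+3=5


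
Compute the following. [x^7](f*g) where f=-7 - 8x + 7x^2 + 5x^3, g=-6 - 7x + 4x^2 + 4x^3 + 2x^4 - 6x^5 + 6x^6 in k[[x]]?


[x^7] = sum a_i*b_j, i+j=7
  -8*6=-48
  7*-6=-42
  5*2=10
Sum=-80


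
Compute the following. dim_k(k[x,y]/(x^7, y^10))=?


Basis: x^i*y^j, i<7, j<10
7*10=70


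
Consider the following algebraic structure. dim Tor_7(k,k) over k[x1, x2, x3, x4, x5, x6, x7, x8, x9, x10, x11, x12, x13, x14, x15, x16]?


Koszul: C(n,i)=C(16,7)=11440


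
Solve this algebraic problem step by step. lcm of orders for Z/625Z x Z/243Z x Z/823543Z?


Exponent = lcm of the cyclic orders; pairwise coprime => product.
5^4*3^5*7^7=625*243*823543=125075593125


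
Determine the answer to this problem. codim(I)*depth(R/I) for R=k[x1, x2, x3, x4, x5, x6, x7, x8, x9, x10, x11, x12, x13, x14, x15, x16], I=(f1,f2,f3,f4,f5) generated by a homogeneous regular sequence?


codim=5, depth=dim(R/I)=16-5=11
Product=5*11=55


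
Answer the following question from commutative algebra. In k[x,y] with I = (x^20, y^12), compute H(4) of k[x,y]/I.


k[x,y], I = (x^20, y^12), d = 4
Need i < 20 and d-i < 12.
Range: 0 <= i <= 4.
H(4) = 5


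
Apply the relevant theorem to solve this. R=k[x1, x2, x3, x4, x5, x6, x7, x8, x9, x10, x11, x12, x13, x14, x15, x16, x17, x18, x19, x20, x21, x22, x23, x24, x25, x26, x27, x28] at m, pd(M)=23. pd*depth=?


pd+depth=28
depth=28-23=5
pd*depth=23*5=115


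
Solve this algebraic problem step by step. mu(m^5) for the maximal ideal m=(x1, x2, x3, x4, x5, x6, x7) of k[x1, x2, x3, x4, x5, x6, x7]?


Graded Nakayama: mu(m^d) = dim_k (m^d/m^(d+1)) = #degree-5 monomials in 7 vars
C(n+d-1,d)=C(11,5)=462


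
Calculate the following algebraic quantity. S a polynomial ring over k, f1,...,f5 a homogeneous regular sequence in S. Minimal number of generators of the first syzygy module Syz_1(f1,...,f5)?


Regular sequence => Koszul complex is the minimal free resolution.
Syz_1 minimally generated by Koszul relations f_i*e_j - f_j*e_i (i<j): mu(Syz_1) = beta_2 = C(m,2) = m(m-1)/2
m=5
5*4/2 = 10


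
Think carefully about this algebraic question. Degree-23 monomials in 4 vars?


C(d+n-1,n-1)=C(26,3)=2600


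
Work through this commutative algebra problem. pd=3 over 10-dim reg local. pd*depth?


pd+depth=10
depth=10-3=7
pd*depth=3*7=21


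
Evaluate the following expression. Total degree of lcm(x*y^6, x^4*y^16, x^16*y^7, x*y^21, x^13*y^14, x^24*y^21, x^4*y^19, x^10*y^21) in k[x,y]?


lcm = componentwise max:
x: max(1,4,16,1,13,24,4,10)=24
y: max(6,16,7,21,14,21,19,21)=21
Total=24+21=45


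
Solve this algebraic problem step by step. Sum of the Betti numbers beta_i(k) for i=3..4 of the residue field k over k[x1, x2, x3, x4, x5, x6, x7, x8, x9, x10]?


Koszul resolution: beta_i(k)=C(n,i), n=10
C(10,3)=120, C(10,4)=210
Sum=330


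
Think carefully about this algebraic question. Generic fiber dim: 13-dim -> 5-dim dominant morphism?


dim(fiber)=dim(X)-dim(Y)=13-5=8


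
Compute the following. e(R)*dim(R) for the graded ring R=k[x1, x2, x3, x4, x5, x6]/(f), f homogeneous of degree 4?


e(R)=deg(f)=4, dim(R)=6-1=5
e*dim=4*5=20


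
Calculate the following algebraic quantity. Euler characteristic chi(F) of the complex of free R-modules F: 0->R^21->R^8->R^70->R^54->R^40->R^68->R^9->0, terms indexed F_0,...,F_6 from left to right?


chi = sum (-1)^i * rank:
(-1)^0*21=21
(-1)^1*8=-8
(-1)^2*70=70
(-1)^3*54=-54
(-1)^4*40=40
(-1)^5*68=-68
(-1)^6*9=9
chi=10


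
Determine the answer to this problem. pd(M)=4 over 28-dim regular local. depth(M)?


pd+depth=depth(R)=28
depth=28-4=24


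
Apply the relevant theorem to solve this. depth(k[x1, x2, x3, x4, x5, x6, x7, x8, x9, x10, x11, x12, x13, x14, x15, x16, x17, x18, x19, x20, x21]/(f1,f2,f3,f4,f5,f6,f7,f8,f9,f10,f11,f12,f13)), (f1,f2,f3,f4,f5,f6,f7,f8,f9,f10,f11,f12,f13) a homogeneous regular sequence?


depth(R)=21
depth(R/I)=21-13=8


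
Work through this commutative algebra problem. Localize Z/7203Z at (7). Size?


7-primary part: 7203=7^4*3
Size=7^4=2401


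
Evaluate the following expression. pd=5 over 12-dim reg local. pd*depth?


pd+depth=12
depth=12-5=7
pd*depth=5*7=35


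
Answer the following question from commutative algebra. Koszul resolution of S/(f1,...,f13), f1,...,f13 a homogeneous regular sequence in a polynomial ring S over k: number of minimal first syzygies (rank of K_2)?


Regular sequence => Koszul complex is the minimal free resolution.
Syz_1 minimally generated by Koszul relations f_i*e_j - f_j*e_i (i<j): mu(Syz_1) = beta_2 = C(m,2) = m(m-1)/2
m=13
13*12/2 = 78


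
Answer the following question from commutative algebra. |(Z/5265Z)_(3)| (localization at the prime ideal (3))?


3-primary part: 5265=3^4*65
Size=3^4=81


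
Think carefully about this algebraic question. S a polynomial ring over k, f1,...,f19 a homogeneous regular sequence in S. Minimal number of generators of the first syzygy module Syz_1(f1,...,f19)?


Regular sequence => Koszul complex is the minimal free resolution.
Syz_1 minimally generated by Koszul relations f_i*e_j - f_j*e_i (i<j): mu(Syz_1) = beta_2 = C(m,2) = m(m-1)/2
m=19
19*18/2 = 171


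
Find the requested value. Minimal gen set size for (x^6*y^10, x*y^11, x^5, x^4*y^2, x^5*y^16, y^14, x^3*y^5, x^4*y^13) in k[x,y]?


Remove redundant (divisible by others).
x^4*y^13 redundant.
x^5*y^16 redundant.
x^6*y^10 redundant.
Min: x^5, x^4*y^2, x^3*y^5, x*y^11, y^14
Count=5


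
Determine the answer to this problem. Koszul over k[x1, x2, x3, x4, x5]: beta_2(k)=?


C(n,i)=C(5,2)=10


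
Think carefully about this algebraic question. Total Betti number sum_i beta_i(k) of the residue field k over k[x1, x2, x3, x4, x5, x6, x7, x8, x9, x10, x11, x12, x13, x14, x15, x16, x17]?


Koszul resolution: beta_i(k)=C(n,i), n=17
sum_i C(17,i) = 2^17 = 131072


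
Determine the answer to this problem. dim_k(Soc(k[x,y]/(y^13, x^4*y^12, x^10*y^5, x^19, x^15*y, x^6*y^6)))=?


Socle = ann(m) = span of standard monomials u with x*u, y*u in I (staircase corners).
Minimal generators: x^19, x^15*y, x^10*y^5, x^6*y^6, x^4*y^12, y^13
Corners: x^3y^12, x^5y^11, x^9y^5, x^14y^4, x^18
Socle dim=5


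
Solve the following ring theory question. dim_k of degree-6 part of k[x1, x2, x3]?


C(d+n-1,n-1)=C(8,2)=28


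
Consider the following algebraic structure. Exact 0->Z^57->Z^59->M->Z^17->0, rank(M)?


Alt sum=0:
(-1)^0*57 + (-1)^1*59 + (-1)^2*? + (-1)^3*17=0
rank(M)=19


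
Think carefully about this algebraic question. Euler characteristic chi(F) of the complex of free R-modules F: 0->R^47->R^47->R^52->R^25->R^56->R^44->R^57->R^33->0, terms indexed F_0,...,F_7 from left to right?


chi = sum (-1)^i * rank:
(-1)^0*47=47
(-1)^1*47=-47
(-1)^2*52=52
(-1)^3*25=-25
(-1)^4*56=56
(-1)^5*44=-44
(-1)^6*57=57
(-1)^7*33=-33
chi=63


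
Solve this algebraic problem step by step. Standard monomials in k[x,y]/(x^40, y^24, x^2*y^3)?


k[x,y]/I, I = (x^40, y^24, x^2*y^3)
Rect: 40x24=960. Corner: (40-2)x(24-3)=798.
dim = 960-798 = 162


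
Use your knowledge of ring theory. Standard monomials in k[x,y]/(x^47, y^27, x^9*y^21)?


k[x,y]/I, I = (x^47, y^27, x^9*y^21)
Rect: 47x27=1269. Corner: (47-9)x(27-21)=228.
dim = 1269-228 = 1041


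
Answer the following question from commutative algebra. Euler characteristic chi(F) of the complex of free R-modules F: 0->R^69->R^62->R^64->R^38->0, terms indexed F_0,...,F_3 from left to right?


chi = sum (-1)^i * rank:
(-1)^0*69=69
(-1)^1*62=-62
(-1)^2*64=64
(-1)^3*38=-38
chi=33


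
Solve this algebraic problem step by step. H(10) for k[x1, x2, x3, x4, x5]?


C(d+n-1,n-1)=C(14,4)=1001


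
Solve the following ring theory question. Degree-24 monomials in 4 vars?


C(d+n-1,n-1)=C(27,3)=2925


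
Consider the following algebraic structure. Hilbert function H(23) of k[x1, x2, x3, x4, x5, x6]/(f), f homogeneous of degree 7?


C(28,5)-C(21,5)=98280-20349=77931


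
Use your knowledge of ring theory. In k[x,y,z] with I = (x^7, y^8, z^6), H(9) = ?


Need i<7, j<8, k<6 with i+j+k=9.
For each i, j ranges over max(0,9-i-5)..min(7,9-i):
  i=0: j in [4,7] -> 4
  i=1: j in [3,7] -> 5
  i=2: j in [2,7] -> 6
  i=3: j in [1,6] -> 6
  i=4: j in [0,5] -> 6
  i=5: j in [0,4] -> 5
  i=6: j in [0,3] -> 4
H(9) = 4+5+6+6+6+5+4 = 36


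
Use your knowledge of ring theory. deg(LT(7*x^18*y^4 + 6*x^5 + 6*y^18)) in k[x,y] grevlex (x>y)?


LT: 7*x^18*y^4
deg_x=18, deg_y=4
Total=18+4=22


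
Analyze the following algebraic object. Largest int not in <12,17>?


gcd(12,17)=1 => F=ab-a-b=12*17-12-17=204-29=175


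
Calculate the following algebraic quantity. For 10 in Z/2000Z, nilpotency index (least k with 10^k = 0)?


10^k mod 2000:
k=1: 10
k=2: 100
k=3: 1000
k=4: 0
First zero at k = 4


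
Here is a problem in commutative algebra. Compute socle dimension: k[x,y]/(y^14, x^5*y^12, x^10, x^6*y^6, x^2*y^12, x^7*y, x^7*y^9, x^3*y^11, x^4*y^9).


Socle = ann(m) = span of standard monomials u with x*u, y*u in I (staircase corners).
Redundant generators: x^5*y^12, x^7*y^9
Minimal generators: x^10, x^7*y, x^6*y^6, x^4*y^9, x^3*y^11, x^2*y^12, y^14
Corners: xy^13, x^2y^11, x^3y^10, x^5y^8, x^6y^5, x^9
Socle dim=6


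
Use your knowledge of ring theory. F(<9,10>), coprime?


gcd(9,10)=1 => F=ab-a-b=9*10-9-10=90-19=71


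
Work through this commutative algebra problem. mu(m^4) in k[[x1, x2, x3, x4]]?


C(n+d-1,d)=C(7,4)=35


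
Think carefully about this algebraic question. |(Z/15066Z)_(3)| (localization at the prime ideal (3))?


3-primary part: 15066=3^5*62
Size=3^5=243


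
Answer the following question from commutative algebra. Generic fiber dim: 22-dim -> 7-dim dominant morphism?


dim(fiber)=dim(X)-dim(Y)=22-7=15


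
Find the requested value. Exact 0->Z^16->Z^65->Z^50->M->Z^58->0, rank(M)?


Alt sum=0:
(-1)^0*16 + (-1)^1*65 + (-1)^2*50 + (-1)^3*? + (-1)^4*58=0
rank(M)=59


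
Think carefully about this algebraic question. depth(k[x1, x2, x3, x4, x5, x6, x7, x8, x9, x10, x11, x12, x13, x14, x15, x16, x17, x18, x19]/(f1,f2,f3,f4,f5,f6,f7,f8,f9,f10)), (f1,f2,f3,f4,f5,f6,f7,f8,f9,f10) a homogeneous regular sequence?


depth(R)=19
depth(R/I)=19-10=9


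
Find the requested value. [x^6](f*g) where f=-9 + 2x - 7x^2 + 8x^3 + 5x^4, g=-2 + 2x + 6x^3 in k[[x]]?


[x^6] = sum a_i*b_j, i+j=6
  8*6=48
Sum=48


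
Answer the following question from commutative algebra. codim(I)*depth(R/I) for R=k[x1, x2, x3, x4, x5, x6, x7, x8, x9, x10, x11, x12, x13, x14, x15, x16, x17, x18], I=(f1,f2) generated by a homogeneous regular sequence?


codim=2, depth=dim(R/I)=18-2=16
Product=2*16=32


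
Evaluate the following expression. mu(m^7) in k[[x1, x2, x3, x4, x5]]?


C(n+d-1,d)=C(11,7)=330


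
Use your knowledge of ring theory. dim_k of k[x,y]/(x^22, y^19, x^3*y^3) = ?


k[x,y]/I, I = (x^22, y^19, x^3*y^3)
Rect: 22x19=418. Corner: (22-3)x(19-3)=304.
dim = 418-304 = 114


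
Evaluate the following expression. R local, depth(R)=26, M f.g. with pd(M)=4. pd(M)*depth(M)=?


pd+depth=26
depth=26-4=22
pd*depth=4*22=88


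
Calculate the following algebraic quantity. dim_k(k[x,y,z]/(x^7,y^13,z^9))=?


Basis: x^iy^jz^k, i<7,j<13,k<9
7*13*9=819


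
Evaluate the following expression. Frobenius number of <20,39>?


gcd(20,39)=1 => F=ab-a-b=20*39-20-39=780-59=721


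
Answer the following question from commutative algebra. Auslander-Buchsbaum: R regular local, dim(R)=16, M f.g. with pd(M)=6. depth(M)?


pd+depth=depth(R)=16
depth=16-6=10


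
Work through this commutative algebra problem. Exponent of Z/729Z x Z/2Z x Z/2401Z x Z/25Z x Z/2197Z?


Exponent = lcm of the cyclic orders; pairwise coprime => product.
3^6*2^1*7^4*5^2*13^3=729*2*2401*25*2197=192273640650


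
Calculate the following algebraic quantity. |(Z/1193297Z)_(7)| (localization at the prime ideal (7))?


7-primary part: 1193297=7^5*71
Size=7^5=16807


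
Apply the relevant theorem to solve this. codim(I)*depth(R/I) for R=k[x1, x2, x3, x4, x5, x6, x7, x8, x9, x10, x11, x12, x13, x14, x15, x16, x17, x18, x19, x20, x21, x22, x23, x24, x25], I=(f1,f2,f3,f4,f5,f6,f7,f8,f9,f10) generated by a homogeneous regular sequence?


codim=10, depth=dim(R/I)=25-10=15
Product=10*15=150


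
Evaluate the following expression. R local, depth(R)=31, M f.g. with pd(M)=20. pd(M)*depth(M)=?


pd+depth=31
depth=31-20=11
pd*depth=20*11=220


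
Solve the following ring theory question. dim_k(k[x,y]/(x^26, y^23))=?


Basis: x^i*y^j, i<26, j<23
26*23=598


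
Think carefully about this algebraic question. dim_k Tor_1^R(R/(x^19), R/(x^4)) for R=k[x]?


Tor_1(R/I,R/J)=(I cap J)/IJ=(x^19)/(x^23)
dim=23-19=min(19,4)=4


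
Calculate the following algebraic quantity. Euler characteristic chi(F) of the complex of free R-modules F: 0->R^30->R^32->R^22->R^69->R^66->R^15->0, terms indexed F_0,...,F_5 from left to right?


chi = sum (-1)^i * rank:
(-1)^0*30=30
(-1)^1*32=-32
(-1)^2*22=22
(-1)^3*69=-69
(-1)^4*66=66
(-1)^5*15=-15
chi=2


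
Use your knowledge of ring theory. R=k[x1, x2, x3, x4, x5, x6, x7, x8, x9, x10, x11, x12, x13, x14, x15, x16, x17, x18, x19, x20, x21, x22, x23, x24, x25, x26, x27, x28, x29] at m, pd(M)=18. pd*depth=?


pd+depth=29
depth=29-18=11
pd*depth=18*11=198


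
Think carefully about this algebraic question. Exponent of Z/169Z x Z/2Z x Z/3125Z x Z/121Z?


Exponent = lcm of the cyclic orders; pairwise coprime => product.
13^2*2^1*5^5*11^2=169*2*3125*121=127806250
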